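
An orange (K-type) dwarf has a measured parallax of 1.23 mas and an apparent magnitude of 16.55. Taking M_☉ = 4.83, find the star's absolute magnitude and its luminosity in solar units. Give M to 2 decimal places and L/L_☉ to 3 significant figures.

M ≈ 7.00; L/L_☉ ≈ 0.136

d = 1/p = 1000/1.23 mas = 813.0 pc
M = m − 5 log₁₀ d + 5 = 16.55 − 5·2.9101 + 5 = 7.000
M − M_☉ = 7.000 − 4.83 = 2.170
L/L_☉ = 10^(−0.4 × 2.170) = 0.1356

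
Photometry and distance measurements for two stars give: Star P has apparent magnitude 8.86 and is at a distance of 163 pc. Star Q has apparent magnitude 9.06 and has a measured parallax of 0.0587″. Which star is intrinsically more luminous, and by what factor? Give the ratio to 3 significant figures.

Star P is more luminous, by a factor of 110.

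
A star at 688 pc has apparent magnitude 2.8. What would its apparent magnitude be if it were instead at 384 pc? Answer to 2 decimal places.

Flux ∝ 1/d², so Δm = 5 log₁₀(d₂/d₁) = 5 log₁₀(384/688) = -1.266
m₂ = m₁ + Δm = 2.8 + (-1.266) = 1.534

m ≈ 1.53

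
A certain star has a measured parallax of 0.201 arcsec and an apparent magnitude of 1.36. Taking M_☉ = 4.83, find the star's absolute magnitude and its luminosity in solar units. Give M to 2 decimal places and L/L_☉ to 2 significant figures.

M ≈ 2.88; L/L_☉ ≈ 6.0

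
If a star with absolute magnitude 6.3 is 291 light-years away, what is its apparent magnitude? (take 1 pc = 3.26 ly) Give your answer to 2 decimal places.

d = 291 ly / 3.26 = 89.26 pc
m = M + 5 log₁₀ d − 5 = 6.3 + 5·1.9507 − 5 = 11.053

m ≈ 11.05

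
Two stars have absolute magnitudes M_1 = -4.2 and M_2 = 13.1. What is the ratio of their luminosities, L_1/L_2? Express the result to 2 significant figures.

ΔM = M_1 − M_2 = -17.3
L_1/L_2 = 10^(−0.4 ΔM) = 10^6.920 = 8.318×10^6

L_1/L_2 ≈ 8.3×10^6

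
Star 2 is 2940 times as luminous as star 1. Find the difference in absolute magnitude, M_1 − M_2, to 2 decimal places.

Pogson: ΔM = −2.5 log₁₀(ratio) = −2.5 log₁₀(2940) = −2.5 × 3.4683 = -8.671
Star 2 is brighter so has the smaller magnitude: M_1 − M_2 is positive.

M_1 − M_2 ≈ 8.67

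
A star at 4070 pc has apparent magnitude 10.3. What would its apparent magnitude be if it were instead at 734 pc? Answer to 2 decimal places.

m ≈ 6.58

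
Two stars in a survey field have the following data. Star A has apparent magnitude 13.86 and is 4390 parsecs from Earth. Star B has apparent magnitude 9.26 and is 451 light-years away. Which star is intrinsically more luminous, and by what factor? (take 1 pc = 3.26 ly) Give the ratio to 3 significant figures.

Star A: M = m − 5 log₁₀ d + 5 = 13.86 − 5·3.6425 + 5 = 0.648
Star B: d = 451 ly / 3.26 = 138.3 pc
Star B: M = m − 5 log₁₀ d + 5 = 9.26 − 5·2.1410 + 5 = 3.555
ΔM = M_A − M_B = 0.648 − (3.555) = -2.908; smaller M is more luminous → Star A.
L ratio = 10^(0.4 |ΔM|) = 10^1.163 = 14.55

Star A is more luminous, by a factor of 14.6.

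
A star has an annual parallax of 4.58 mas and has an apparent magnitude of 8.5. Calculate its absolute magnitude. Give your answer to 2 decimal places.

M ≈ 1.80

p = 4.58 mas = 4.58×10^-3″ → d = 1/p = 218.3 pc
5 log₁₀(d/10 pc) = 5 log₁₀(218.3) − 5 = 6.696
M = m − 5 log₁₀(d/10) = 8.5 − 6.696 = 1.804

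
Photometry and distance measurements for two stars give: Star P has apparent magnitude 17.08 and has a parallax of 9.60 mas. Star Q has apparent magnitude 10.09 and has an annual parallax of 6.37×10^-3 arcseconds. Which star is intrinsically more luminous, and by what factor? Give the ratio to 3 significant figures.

Star Q is more luminous, by a factor of 1420.

Star P: p = 9.60 mas = 9.60×10^-3″ → d = 1/p = 104.2 pc
Star P: M = m − 5 log₁₀ d + 5 = 17.08 − 5·2.0177 + 5 = 11.991
Star Q: d = 1/p = 1/6.37×10^-3″ = 157.0 pc
Star Q: M = m − 5 log₁₀ d + 5 = 10.09 − 5·2.1959 + 5 = 4.111
ΔM = M_P − M_Q = 11.991 − (4.111) = 7.881; smaller M is more luminous → Star Q.
L ratio = 10^(0.4 |ΔM|) = 10^3.152 = 1420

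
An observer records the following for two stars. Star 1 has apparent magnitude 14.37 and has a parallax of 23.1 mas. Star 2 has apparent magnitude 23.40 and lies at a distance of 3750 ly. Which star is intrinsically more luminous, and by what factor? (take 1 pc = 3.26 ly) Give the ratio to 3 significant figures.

Star 1 is more luminous, by a factor of 5.80.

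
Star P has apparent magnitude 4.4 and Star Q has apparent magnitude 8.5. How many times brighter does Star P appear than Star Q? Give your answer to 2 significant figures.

44

Δm = 4.4 − (8.5) = -4.1
Flux ratio = 10^(−0.4 Δm) = 10^(−0.4 × -4.1) = 10^1.640 = 43.65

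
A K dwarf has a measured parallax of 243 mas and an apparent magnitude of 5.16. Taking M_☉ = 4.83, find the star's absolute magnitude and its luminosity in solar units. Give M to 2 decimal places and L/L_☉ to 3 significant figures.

d = 1/p = 1000/243 mas = 4.115 pc
M = m − 5 log₁₀ d + 5 = 5.16 − 5·0.6144 + 5 = 7.088
M − M_☉ = 7.088 − 4.83 = 2.258
L/L_☉ = 10^(−0.4 × 2.258) = 0.1250

M ≈ 7.09; L/L_☉ ≈ 0.125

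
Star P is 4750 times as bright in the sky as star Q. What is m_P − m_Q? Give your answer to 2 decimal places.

m_P − m_Q ≈ -9.19

Pogson: Δm = −2.5 log₁₀(ratio) = −2.5 log₁₀(4750) = −2.5 × 3.6767 = -9.192
Star P is brighter, so it has the smaller magnitude: the difference is negative.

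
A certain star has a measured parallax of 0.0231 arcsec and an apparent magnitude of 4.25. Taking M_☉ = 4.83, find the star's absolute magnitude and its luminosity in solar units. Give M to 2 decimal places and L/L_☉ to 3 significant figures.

d = 1/p = 1/0.0231″ = 43.29 pc
M = m − 5 log₁₀ d + 5 = 4.25 − 5·1.6364 + 5 = 1.068
M − M_☉ = 1.068 − 4.83 = -3.762
L/L_☉ = 10^(−0.4 × -3.762) = 31.97

M ≈ 1.07; L/L_☉ ≈ 32.0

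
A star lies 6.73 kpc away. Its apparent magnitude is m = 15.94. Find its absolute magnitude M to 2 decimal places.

M ≈ 1.80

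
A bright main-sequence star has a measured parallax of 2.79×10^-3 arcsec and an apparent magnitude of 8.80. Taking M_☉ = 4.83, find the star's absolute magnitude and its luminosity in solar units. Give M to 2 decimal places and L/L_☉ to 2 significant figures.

M ≈ 1.03; L/L_☉ ≈ 33

d = 1/p = 1/2.79×10^-3″ = 358.4 pc
M = m − 5 log₁₀ d + 5 = 8.80 − 5·2.5544 + 5 = 1.028
M − M_☉ = 1.028 − 4.83 = -3.802
L/L_☉ = 10^(−0.4 × -3.802) = 33.17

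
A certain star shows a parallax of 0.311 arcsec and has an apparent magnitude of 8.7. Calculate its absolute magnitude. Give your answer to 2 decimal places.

M ≈ 11.16

d = 1/p = 1/0.311″ = 3.215 pc
5 log₁₀(d/10 pc) = 5 log₁₀(3.215) − 5 = -2.464
M = m − 5 log₁₀(d/10) = 8.7 + 2.464 = 11.164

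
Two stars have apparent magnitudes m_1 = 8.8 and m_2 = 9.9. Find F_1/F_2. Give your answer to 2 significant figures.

Δm = 8.8 − (9.9) = -1.1
Flux ratio = 10^(−0.4 Δm) = 10^(−0.4 × -1.1) = 10^0.440 = 2.754

F_1/F_2 ≈ 2.8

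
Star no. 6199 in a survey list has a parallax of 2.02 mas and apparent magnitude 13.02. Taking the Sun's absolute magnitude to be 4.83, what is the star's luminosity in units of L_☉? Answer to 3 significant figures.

d = 1/p = 1000/2.02 mas = 495.0 pc
M = m − 5 log₁₀ d + 5 = 13.02 − 5·2.6946 + 5 = 4.547
M − M_☉ = 4.547 − 4.83 = -0.283
L/L_☉ = 10^(−0.4 × -0.283) = 1.298

L/L_☉ ≈ 1.30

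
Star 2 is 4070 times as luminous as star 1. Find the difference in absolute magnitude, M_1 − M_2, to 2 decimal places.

M_1 − M_2 ≈ 9.02

Pogson: ΔM = −2.5 log₁₀(ratio) = −2.5 log₁₀(4070) = −2.5 × 3.6096 = -9.024
Star 2 is brighter so has the smaller magnitude: M_1 − M_2 is positive.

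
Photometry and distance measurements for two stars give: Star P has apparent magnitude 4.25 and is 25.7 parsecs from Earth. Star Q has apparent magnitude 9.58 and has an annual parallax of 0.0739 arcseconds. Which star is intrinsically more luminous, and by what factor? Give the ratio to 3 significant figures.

Star P is more luminous, by a factor of 489.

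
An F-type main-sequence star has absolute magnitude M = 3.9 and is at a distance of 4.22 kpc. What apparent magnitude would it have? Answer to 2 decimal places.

m ≈ 17.03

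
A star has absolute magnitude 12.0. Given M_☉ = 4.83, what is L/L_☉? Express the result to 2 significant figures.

M − M_☉ = 12.0 − 4.83 = 7.170
L/L_☉ = 10^(−0.4 (M − M_☉)) = 10^-2.868 = 1.355×10^-3

L/L_☉ ≈ 1.4×10^-3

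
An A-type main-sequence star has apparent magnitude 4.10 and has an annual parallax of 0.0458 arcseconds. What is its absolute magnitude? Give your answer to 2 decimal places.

d = 1/p = 1/0.0458″ = 21.83 pc
5 log₁₀(d/10 pc) = 5 log₁₀(21.83) − 5 = 1.696
M = m − 5 log₁₀(d/10) = 4.10 − 1.696 = 2.404

M ≈ 2.40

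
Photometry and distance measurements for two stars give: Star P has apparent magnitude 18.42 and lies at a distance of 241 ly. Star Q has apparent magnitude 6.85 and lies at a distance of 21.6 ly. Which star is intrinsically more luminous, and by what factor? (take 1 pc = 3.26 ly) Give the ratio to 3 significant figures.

Star Q is more luminous, by a factor of 341.

Star P: d = 241 ly / 3.26 = 73.93 pc
Star P: M = m − 5 log₁₀ d + 5 = 18.42 − 5·1.8688 + 5 = 14.076
Star Q: d = 21.6 ly / 3.26 = 6.626 pc
Star Q: M = m − 5 log₁₀ d + 5 = 6.85 − 5·0.8212 + 5 = 7.744
ΔM = M_P − M_Q = 14.076 − (7.744) = 6.332; smaller M is more luminous → Star Q.
L ratio = 10^(0.4 |ΔM|) = 10^2.533 = 341.1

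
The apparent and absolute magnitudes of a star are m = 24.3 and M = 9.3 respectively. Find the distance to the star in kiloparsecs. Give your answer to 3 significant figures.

d ≈ 10.0 kpc

Distance modulus: m − M = 24.3 − (9.3) = 15.000
m − M = 5 log₁₀ d − 5
log₁₀ d = (m − M)/5 + 1 = 4.0000
d = 10^4.0000 = 10000 pc
= 10.00 kpc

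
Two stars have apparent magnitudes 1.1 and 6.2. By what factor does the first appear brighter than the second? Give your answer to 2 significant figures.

Magnitude difference = -5.1
Flux ratio = 10^(−0.4 Δm) = 10^(−0.4 × -5.1) = 10^2.040 = 109.6

110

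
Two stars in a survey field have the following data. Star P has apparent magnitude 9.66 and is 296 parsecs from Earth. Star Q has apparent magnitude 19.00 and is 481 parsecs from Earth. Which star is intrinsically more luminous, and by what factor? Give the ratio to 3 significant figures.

Star P: M = m − 5 log₁₀ d + 5 = 9.66 − 5·2.4713 + 5 = 2.304
Star Q: M = m − 5 log₁₀ d + 5 = 19.00 − 5·2.6821 + 5 = 10.589
ΔM = M_P − M_Q = 2.304 − (10.589) = -8.286; smaller M is more luminous → Star P.
L ratio = 10^(0.4 |ΔM|) = 10^3.314 = 2062

Star P is more luminous, by a factor of 2060.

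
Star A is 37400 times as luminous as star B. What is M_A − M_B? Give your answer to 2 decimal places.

Pogson: ΔM = −2.5 log₁₀(ratio) = −2.5 log₁₀(37400) = −2.5 × 4.5729 = -11.432
Star A is brighter, so it has the smaller magnitude: the difference is negative.

M_A − M_B ≈ -11.43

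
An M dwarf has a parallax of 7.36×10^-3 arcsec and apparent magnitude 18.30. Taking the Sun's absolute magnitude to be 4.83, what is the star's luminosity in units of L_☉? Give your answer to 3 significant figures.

d = 1/p = 1/7.36×10^-3″ = 135.9 pc
M = m − 5 log₁₀ d + 5 = 18.30 − 5·2.1331 + 5 = 12.634
M − M_☉ = 12.634 − 4.83 = 7.804
L/L_☉ = 10^(−0.4 × 7.804) = 7.555×10^-4

L/L_☉ ≈ 7.56×10^-4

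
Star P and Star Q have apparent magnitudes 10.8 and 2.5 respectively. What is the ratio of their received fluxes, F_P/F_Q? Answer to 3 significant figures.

F_P/F_Q ≈ 4.79×10^-4

Magnitude difference = 8.3
Flux ratio = 10^(−0.4 Δm) = 10^(−0.4 × 8.3) = 10^-3.320 = 4.786×10^-4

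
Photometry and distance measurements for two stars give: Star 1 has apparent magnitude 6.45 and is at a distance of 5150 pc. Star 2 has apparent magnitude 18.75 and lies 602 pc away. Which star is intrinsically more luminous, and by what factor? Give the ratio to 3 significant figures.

Star 1 is more luminous, by a factor of 6.09×10^6.

Star 1: M = m − 5 log₁₀ d + 5 = 6.45 − 5·3.7118 + 5 = -7.109
Star 2: M = m − 5 log₁₀ d + 5 = 18.75 − 5·2.7796 + 5 = 9.852
ΔM = M_1 − M_2 = -7.109 − (9.852) = -16.961; smaller M is more luminous → Star 1.
L ratio = 10^(0.4 |ΔM|) = 10^6.784 = 6.087×10^6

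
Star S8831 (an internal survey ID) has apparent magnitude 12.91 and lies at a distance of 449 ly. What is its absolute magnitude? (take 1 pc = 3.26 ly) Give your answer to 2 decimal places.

M ≈ 7.21

d = 449 ly / 3.26 = 137.7 pc
5 log₁₀(d/10 pc) = 5 log₁₀(137.7) − 5 = 5.695
M = m − 5 log₁₀(d/10) = 12.91 − 5.695 = 7.215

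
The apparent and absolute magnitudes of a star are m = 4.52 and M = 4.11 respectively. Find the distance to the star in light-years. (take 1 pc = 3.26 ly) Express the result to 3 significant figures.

Distance modulus: m − M = 4.52 − (4.11) = 0.410
m − M = 5 log₁₀ d − 5
log₁₀ d = (m − M)/5 + 1 = 1.0820
d = 10^1.0820 = 12.08 pc
= 39.37 ly

d ≈ 39.4 ly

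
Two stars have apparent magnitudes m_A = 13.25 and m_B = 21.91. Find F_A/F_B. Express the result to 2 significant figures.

F_A/F_B ≈ 2900

Magnitude difference = -8.66
Flux ratio = 10^(−0.4 Δm) = 10^(−0.4 × -8.66) = 10^3.464 = 2911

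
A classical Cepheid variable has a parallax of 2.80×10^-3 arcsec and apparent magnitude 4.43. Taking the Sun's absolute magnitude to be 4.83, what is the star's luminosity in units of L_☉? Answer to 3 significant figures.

L/L_☉ ≈ 1840

d = 1/p = 1/2.80×10^-3″ = 357.1 pc
M = m − 5 log₁₀ d + 5 = 4.43 − 5·2.5528 + 5 = -3.334
M − M_☉ = -3.334 − 4.83 = -8.164
L/L_☉ = 10^(−0.4 × -8.164) = 1844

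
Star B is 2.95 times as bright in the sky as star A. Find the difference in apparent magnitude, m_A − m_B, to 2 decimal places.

Pogson: Δm = −2.5 log₁₀(ratio) = −2.5 log₁₀(2.95) = −2.5 × 0.4698 = -1.175
Star B is brighter so has the smaller magnitude: m_A − m_B is positive.

m_A − m_B ≈ 1.17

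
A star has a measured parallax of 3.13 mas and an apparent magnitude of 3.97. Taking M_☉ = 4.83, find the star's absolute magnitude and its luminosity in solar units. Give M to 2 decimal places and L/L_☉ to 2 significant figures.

M ≈ -3.55; L/L_☉ ≈ 2300

d = 1/p = 1000/3.13 mas = 319.5 pc
M = m − 5 log₁₀ d + 5 = 3.97 − 5·2.5045 + 5 = -3.552
M − M_☉ = -3.552 − 4.83 = -8.382
L/L_☉ = 10^(−0.4 × -8.382) = 2254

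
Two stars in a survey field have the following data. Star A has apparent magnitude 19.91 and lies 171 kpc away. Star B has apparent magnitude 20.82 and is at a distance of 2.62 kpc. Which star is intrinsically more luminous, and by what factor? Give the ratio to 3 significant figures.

Star A: d = 171 kpc = 171000 pc
Star A: M = m − 5 log₁₀ d + 5 = 19.91 − 5·5.2330 + 5 = -1.255
Star B: d = 2.62 kpc = 2620 pc
Star B: M = m − 5 log₁₀ d + 5 = 20.82 − 5·3.4183 + 5 = 8.728
ΔM = M_A − M_B = -1.255 − (8.728) = -9.983; smaller M is more luminous → Star A.
L ratio = 10^(0.4 |ΔM|) = 10^3.993 = 9849

Star A is more luminous, by a factor of 9850.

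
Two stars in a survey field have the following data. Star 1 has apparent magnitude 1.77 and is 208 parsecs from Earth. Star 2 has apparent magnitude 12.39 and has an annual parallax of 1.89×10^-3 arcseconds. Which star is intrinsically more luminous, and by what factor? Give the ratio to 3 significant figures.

Star 1 is more luminous, by a factor of 2740.

Star 1: M = m − 5 log₁₀ d + 5 = 1.77 − 5·2.3181 + 5 = -4.820
Star 2: d = 1/p = 1/1.89×10^-3″ = 529.1 pc
Star 2: M = m − 5 log₁₀ d + 5 = 12.39 − 5·2.7235 + 5 = 3.772
ΔM = M_1 − M_2 = -4.820 − (3.772) = -8.593; smaller M is more luminous → Star 1.
L ratio = 10^(0.4 |ΔM|) = 10^3.437 = 2736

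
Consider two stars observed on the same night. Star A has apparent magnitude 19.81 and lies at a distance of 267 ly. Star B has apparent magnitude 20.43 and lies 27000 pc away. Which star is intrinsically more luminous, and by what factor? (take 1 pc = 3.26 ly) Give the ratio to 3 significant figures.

Star B is more luminous, by a factor of 61400.

Star A: d = 267 ly / 3.26 = 81.90 pc
Star A: M = m − 5 log₁₀ d + 5 = 19.81 − 5·1.9133 + 5 = 15.244
Star B: M = m − 5 log₁₀ d + 5 = 20.43 − 5·4.4314 + 5 = 3.273
ΔM = M_A − M_B = 15.244 − (3.273) = 11.970; smaller M is more luminous → Star B.
L ratio = 10^(0.4 |ΔM|) = 10^4.788 = 61400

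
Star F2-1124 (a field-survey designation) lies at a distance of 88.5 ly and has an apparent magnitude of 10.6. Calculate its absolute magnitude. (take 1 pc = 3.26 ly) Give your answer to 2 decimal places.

M ≈ 8.43

d = 88.5 ly / 3.26 = 27.15 pc
5 log₁₀(d/10 pc) = 5 log₁₀(27.15) − 5 = 2.169
M = m − 5 log₁₀(d/10) = 10.6 − 2.169 = 8.431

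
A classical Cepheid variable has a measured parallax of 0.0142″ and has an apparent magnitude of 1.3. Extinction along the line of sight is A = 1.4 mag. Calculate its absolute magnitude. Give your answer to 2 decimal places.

M ≈ -4.34

d = 1/p = 1/0.0142″ = 70.42 pc
5 log₁₀(d/10 pc) = 5 log₁₀(70.42) − 5 = 4.239
M = m − 5 log₁₀(d/10) − A = 1.3 − 4.239 − 1.4 = -4.339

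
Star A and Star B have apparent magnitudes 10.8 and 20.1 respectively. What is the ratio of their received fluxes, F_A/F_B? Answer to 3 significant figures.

F_A/F_B ≈ 5250

Magnitude difference = -9.3
Flux ratio = 10^(−0.4 Δm) = 10^(−0.4 × -9.3) = 10^3.720 = 5248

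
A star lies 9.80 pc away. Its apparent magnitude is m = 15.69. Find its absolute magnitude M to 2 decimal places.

M ≈ 15.73

5 log₁₀(d/10 pc) = 5 log₁₀(9.800) − 5 = -0.044
M = m − 5 log₁₀(d/10) = 15.69 + 0.044 = 15.734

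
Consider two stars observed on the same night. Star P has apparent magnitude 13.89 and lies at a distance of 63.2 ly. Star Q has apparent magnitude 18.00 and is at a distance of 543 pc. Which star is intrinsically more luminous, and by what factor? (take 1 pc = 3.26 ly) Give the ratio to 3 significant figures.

Star Q is more luminous, by a factor of 17.8.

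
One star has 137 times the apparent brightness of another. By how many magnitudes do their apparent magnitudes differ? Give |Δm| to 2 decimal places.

|Δm| ≈ 5.34

Pogson: Δm = −2.5 log₁₀(ratio) = −2.5 log₁₀(137) = −2.5 × 2.1367 = -5.342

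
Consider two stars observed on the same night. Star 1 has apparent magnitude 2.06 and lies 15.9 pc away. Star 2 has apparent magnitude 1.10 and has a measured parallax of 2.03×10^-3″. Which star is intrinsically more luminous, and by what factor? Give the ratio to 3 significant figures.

Star 2 is more luminous, by a factor of 2320.

Star 1: M = m − 5 log₁₀ d + 5 = 2.06 − 5·1.2014 + 5 = 1.053
Star 2: d = 1/p = 1/2.03×10^-3″ = 492.6 pc
Star 2: M = m − 5 log₁₀ d + 5 = 1.10 − 5·2.6925 + 5 = -7.363
ΔM = M_1 − M_2 = 1.053 − (-7.363) = 8.416; smaller M is more luminous → Star 2.
L ratio = 10^(0.4 |ΔM|) = 10^3.366 = 2324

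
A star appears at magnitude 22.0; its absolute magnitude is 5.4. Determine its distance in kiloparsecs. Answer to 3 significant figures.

Distance modulus: m − M = 22.0 − (5.4) = 16.600
m − M = 5 log₁₀ d − 5
log₁₀ d = (m − M)/5 + 1 = 4.3200
d = 10^4.3200 = 20890 pc
= 20.89 kpc

d ≈ 20.9 kpc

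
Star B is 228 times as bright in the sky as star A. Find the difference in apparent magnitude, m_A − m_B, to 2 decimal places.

m_A − m_B ≈ 5.89

Pogson: Δm = −2.5 log₁₀(ratio) = −2.5 log₁₀(228) = −2.5 × 2.3579 = -5.895
Star B is brighter so has the smaller magnitude: m_A − m_B is positive.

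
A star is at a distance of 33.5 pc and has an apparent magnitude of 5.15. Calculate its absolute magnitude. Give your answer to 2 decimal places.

M ≈ 2.52

5 log₁₀(d/10 pc) = 5 log₁₀(33.50) − 5 = 2.625
M = m − 5 log₁₀(d/10) = 5.15 − 2.625 = 2.525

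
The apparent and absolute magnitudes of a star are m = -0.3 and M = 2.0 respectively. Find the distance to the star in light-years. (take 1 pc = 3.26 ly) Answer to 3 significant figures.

μ = m − M = -2.300
m − M = 5 log₁₀ d − 5
log₁₀ d = (m − M)/5 + 1 = 0.5400
d = 10^0.5400 = 3.467 pc
= 11.30 ly

d ≈ 11.3 ly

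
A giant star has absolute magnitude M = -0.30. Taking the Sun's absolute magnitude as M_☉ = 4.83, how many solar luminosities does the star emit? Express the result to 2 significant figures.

M − M_☉ = -0.30 − 4.83 = -5.130
L/L_☉ = 10^(−0.4 (M − M_☉)) = 10^2.052 = 112.7

L/L_☉ ≈ 110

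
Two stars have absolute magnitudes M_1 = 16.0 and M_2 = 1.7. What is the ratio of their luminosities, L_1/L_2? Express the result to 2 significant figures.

ΔM = M_1 − M_2 = 14.3
L_1/L_2 = 10^(−0.4 ΔM) = 10^-5.720 = 1.905×10^-6

L_1/L_2 ≈ 1.9×10^-6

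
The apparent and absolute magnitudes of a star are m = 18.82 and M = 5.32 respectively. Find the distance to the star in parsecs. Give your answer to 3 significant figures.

μ = m − M = 13.500
m − M = 5 log₁₀ d − 5
log₁₀ d = (m − M)/5 + 1 = 3.7000
d = 10^3.7000 = 5012 pc

d ≈ 5010 pc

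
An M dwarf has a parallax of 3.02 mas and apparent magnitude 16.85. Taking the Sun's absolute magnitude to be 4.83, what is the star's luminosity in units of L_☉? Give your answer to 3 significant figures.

L/L_☉ ≈ 0.0171

d = 1/p = 1000/3.02 mas = 331.1 pc
M = m − 5 log₁₀ d + 5 = 16.85 − 5·2.5200 + 5 = 9.250
M − M_☉ = 9.250 − 4.83 = 4.420
L/L_☉ = 10^(−0.4 × 4.420) = 0.01706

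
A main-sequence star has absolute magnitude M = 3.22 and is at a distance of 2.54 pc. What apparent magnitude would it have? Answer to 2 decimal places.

m = M + 5 log₁₀ d − 5 = 3.22 + 5·0.4048 − 5 = 0.244

m ≈ 0.24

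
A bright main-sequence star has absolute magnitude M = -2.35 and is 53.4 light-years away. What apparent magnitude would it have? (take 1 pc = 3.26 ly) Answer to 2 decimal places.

m ≈ -1.28

d = 53.4 ly / 3.26 = 16.38 pc
m = M + 5 log₁₀ d − 5 = -2.35 + 5·1.2143 − 5 = -1.278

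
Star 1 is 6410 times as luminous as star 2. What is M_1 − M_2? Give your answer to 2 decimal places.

M_1 − M_2 ≈ -9.52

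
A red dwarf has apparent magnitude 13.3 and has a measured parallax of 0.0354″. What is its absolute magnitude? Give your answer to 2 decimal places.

M ≈ 11.05

d = 1/p = 1/0.0354″ = 28.25 pc
5 log₁₀(d/10 pc) = 5 log₁₀(28.25) − 5 = 2.255
M = m − 5 log₁₀(d/10) = 13.3 − 2.255 = 11.045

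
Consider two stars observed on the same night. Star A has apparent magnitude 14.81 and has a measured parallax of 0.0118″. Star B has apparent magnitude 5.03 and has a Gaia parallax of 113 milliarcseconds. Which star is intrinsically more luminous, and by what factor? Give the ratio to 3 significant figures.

Star A: d = 1/p = 1/0.0118″ = 84.75 pc
Star A: M = m − 5 log₁₀ d + 5 = 14.81 − 5·1.9281 + 5 = 10.169
Star B: p = 113 mas = 0.113″ → d = 1/p = 8.850 pc
Star B: M = m − 5 log₁₀ d + 5 = 5.03 − 5·0.9469 + 5 = 5.295
ΔM = M_A − M_B = 10.169 − (5.295) = 4.874; smaller M is more luminous → Star B.
L ratio = 10^(0.4 |ΔM|) = 10^1.950 = 89.04

Star B is more luminous, by a factor of 89.0.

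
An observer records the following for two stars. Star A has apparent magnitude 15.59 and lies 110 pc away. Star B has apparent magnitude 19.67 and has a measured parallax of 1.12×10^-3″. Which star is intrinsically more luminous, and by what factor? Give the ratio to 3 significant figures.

Star B is more luminous, by a factor of 1.54.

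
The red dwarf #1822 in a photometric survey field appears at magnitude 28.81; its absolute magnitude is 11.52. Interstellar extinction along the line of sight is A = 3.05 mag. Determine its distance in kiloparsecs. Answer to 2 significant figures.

m − M = 5 log₁₀(d/10 pc) + A  ⇒  28.81 − (11.52) − 3.05 = 5 log₁₀(d/10)
14.240 = 5 log₁₀(d/10)
log₁₀ d = (m − M − A)/5 + 1 = 3.8480
d = 10^3.8480 = 7047 pc
= 7.047 kpc

d ≈ 7.0 kpc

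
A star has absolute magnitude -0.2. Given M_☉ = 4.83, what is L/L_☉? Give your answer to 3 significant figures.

L/L_☉ ≈ 103

M − M_☉ = -0.2 − 4.83 = -5.030
L/L_☉ = 10^(−0.4 (M − M_☉)) = 10^2.012 = 102.8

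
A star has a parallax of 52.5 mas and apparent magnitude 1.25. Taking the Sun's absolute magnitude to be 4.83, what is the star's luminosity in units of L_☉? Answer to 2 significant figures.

L/L_☉ ≈ 98

d = 1/p = 1000/52.5 mas = 19.05 pc
M = m − 5 log₁₀ d + 5 = 1.25 − 5·1.2798 + 5 = -0.149
M − M_☉ = -0.149 − 4.83 = -4.979
L/L_☉ = 10^(−0.4 × -4.979) = 98.10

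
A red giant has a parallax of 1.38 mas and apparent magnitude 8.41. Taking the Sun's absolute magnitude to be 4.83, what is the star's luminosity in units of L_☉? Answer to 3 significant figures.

L/L_☉ ≈ 194

d = 1/p = 1000/1.38 mas = 724.6 pc
M = m − 5 log₁₀ d + 5 = 8.41 − 5·2.8601 + 5 = -0.891
M − M_☉ = -0.891 − 4.83 = -5.721
L/L_☉ = 10^(−0.4 × -5.721) = 194.2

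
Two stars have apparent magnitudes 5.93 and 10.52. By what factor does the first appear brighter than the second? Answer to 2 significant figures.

69

Magnitude difference = -4.59
Flux ratio = 10^(−0.4 Δm) = 10^(−0.4 × -4.59) = 10^1.836 = 68.55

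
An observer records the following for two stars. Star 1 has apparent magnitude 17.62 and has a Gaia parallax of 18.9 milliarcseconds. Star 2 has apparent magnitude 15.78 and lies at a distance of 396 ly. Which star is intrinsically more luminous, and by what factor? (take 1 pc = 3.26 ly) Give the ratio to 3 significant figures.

Star 2 is more luminous, by a factor of 28.7.

Star 1: p = 18.9 mas = 0.0189″ → d = 1/p = 52.91 pc
Star 1: M = m − 5 log₁₀ d + 5 = 17.62 − 5·1.7235 + 5 = 14.002
Star 2: d = 396 ly / 3.26 = 121.5 pc
Star 2: M = m − 5 log₁₀ d + 5 = 15.78 − 5·2.0845 + 5 = 10.358
ΔM = M_1 − M_2 = 14.002 − (10.358) = 3.645; smaller M is more luminous → Star 2.
L ratio = 10^(0.4 |ΔM|) = 10^1.458 = 28.70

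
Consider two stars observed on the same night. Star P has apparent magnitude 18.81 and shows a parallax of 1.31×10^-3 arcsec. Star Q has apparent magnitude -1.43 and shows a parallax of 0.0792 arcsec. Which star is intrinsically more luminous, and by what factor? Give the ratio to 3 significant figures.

Star P: d = 1/p = 1/1.31×10^-3″ = 763.4 pc
Star P: M = m − 5 log₁₀ d + 5 = 18.81 − 5·2.8827 + 5 = 9.396
Star Q: d = 1/p = 1/0.0792″ = 12.63 pc
Star Q: M = m − 5 log₁₀ d + 5 = -1.43 − 5·1.1013 + 5 = -1.936
ΔM = M_P − M_Q = 9.396 − (-1.936) = 11.333; smaller M is more luminous → Star Q.
L ratio = 10^(0.4 |ΔM|) = 10^4.533 = 34130

Star Q is more luminous, by a factor of 34100.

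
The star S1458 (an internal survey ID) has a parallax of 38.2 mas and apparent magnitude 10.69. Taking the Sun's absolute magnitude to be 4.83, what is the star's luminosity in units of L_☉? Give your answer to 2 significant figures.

L/L_☉ ≈ 0.031

d = 1/p = 1000/38.2 mas = 26.18 pc
M = m − 5 log₁₀ d + 5 = 10.69 − 5·1.4179 + 5 = 8.600
M − M_☉ = 8.600 − 4.83 = 3.770
L/L_☉ = 10^(−0.4 × 3.770) = 0.03104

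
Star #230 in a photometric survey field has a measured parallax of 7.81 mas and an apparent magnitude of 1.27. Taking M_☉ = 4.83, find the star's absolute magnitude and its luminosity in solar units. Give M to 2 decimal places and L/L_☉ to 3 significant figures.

d = 1/p = 1000/7.81 mas = 128.0 pc
M = m − 5 log₁₀ d + 5 = 1.27 − 5·2.1073 + 5 = -4.267
M − M_☉ = -4.267 − 4.83 = -9.097
L/L_☉ = 10^(−0.4 × -9.097) = 4352

M ≈ -4.27; L/L_☉ ≈ 4350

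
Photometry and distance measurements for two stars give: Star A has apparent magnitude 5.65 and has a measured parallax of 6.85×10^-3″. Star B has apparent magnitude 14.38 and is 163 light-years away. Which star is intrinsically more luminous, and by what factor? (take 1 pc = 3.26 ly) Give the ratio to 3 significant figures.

Star A is more luminous, by a factor of 26500.

Star A: d = 1/p = 1/6.85×10^-3″ = 146.0 pc
Star A: M = m − 5 log₁₀ d + 5 = 5.65 − 5·2.1643 + 5 = -0.172
Star B: d = 163 ly / 3.26 = 50.00 pc
Star B: M = m − 5 log₁₀ d + 5 = 14.38 − 5·1.6990 + 5 = 10.885
ΔM = M_A − M_B = -0.172 − (10.885) = -11.057; smaller M is more luminous → Star A.
L ratio = 10^(0.4 |ΔM|) = 10^4.423 = 26470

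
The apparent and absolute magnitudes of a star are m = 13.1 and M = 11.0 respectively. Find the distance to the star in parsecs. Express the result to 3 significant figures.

d ≈ 26.3 pc

μ = m − M = 2.100
m − M = 5 log₁₀ d − 5
log₁₀ d = (m − M)/5 + 1 = 1.4200
d = 10^1.4200 = 26.30 pc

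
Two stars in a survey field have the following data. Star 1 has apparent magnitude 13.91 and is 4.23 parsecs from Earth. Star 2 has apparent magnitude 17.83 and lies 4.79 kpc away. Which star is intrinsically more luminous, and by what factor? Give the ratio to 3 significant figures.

Star 1: M = m − 5 log₁₀ d + 5 = 13.91 − 5·0.6263 + 5 = 15.778
Star 2: d = 4.79 kpc = 4790 pc
Star 2: M = m − 5 log₁₀ d + 5 = 17.83 − 5·3.6803 + 5 = 4.428
ΔM = M_1 − M_2 = 15.778 − (4.428) = 11.350; smaller M is more luminous → Star 2.
L ratio = 10^(0.4 |ΔM|) = 10^4.540 = 34670

Star 2 is more luminous, by a factor of 34700.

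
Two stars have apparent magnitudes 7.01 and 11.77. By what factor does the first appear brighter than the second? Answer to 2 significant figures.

Magnitude difference = -4.76
Flux ratio = 10^(−0.4 Δm) = 10^(−0.4 × -4.76) = 10^1.904 = 80.17

80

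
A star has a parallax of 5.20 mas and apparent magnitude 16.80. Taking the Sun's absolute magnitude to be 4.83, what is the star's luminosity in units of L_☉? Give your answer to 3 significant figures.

L/L_☉ ≈ 6.03×10^-3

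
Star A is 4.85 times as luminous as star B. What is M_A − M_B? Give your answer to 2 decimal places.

M_A − M_B ≈ -1.71

Pogson: ΔM = −2.5 log₁₀(ratio) = −2.5 log₁₀(4.85) = −2.5 × 0.6857 = -1.714
Star A is brighter, so it has the smaller magnitude: the difference is negative.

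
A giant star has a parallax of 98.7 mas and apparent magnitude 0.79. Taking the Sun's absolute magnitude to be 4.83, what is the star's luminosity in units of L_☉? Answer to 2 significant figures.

L/L_☉ ≈ 42

d = 1/p = 1000/98.7 mas = 10.13 pc
M = m − 5 log₁₀ d + 5 = 0.79 − 5·1.0057 + 5 = 0.762
M − M_☉ = 0.762 − 4.83 = -4.068
L/L_☉ = 10^(−0.4 × -4.068) = 42.40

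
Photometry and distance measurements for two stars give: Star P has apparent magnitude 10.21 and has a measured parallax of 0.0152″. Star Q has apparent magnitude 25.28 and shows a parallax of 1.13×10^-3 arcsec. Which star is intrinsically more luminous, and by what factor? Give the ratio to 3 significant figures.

Star P: d = 1/p = 1/0.0152″ = 65.79 pc
Star P: M = m − 5 log₁₀ d + 5 = 10.21 − 5·1.8182 + 5 = 6.119
Star Q: d = 1/p = 1/1.13×10^-3″ = 885.0 pc
Star Q: M = m − 5 log₁₀ d + 5 = 25.28 − 5·2.9469 + 5 = 15.545
ΔM = M_P − M_Q = 6.119 − (15.545) = -9.426; smaller M is more luminous → Star P.
L ratio = 10^(0.4 |ΔM|) = 10^3.770 = 5895

Star P is more luminous, by a factor of 5890.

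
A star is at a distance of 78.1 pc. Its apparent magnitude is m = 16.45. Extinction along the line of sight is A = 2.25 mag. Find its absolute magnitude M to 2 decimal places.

M ≈ 9.74

5 log₁₀(d/10 pc) = 5 log₁₀(78.10) − 5 = 4.463
M = m − 5 log₁₀(d/10) − A = 16.45 − 4.463 − 2.25 = 9.737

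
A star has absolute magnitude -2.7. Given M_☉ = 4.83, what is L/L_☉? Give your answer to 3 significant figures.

L/L_☉ ≈ 1030

M − M_☉ = -2.7 − 4.83 = -7.530
L/L_☉ = 10^(−0.4 (M − M_☉)) = 10^3.012 = 1028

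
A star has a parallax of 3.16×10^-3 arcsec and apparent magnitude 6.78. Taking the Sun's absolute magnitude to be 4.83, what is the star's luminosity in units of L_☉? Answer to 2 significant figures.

d = 1/p = 1/3.16×10^-3″ = 316.5 pc
M = m − 5 log₁₀ d + 5 = 6.78 − 5·2.5003 + 5 = -0.722
M − M_☉ = -0.722 − 4.83 = -5.552
L/L_☉ = 10^(−0.4 × -5.552) = 166.2

L/L_☉ ≈ 170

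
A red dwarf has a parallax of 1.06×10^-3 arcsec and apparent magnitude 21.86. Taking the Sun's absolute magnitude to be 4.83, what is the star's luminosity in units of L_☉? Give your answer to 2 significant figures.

L/L_☉ ≈ 1.4×10^-3

d = 1/p = 1/1.06×10^-3″ = 943.4 pc
M = m − 5 log₁₀ d + 5 = 21.86 − 5·2.9747 + 5 = 11.987
M − M_☉ = 11.987 − 4.83 = 7.157
L/L_☉ = 10^(−0.4 × 7.157) = 1.372×10^-3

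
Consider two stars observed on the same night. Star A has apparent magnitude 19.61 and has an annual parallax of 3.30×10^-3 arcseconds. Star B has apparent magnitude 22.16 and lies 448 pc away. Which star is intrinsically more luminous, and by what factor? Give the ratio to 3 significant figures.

Star A is more luminous, by a factor of 4.79.

Star A: d = 1/p = 1/3.30×10^-3″ = 303.0 pc
Star A: M = m − 5 log₁₀ d + 5 = 19.61 − 5·2.4815 + 5 = 12.203
Star B: M = m − 5 log₁₀ d + 5 = 22.16 − 5·2.6513 + 5 = 13.904
ΔM = M_A − M_B = 12.203 − (13.904) = -1.701; smaller M is more luminous → Star A.
L ratio = 10^(0.4 |ΔM|) = 10^0.680 = 4.791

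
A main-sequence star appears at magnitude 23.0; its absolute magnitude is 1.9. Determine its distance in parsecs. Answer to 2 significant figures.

d ≈ 170000 pc

μ = m − M = 21.100
m − M = 5 log₁₀ d − 5
log₁₀ d = (m − M)/5 + 1 = 5.2200
d = 10^5.2200 = 166000 pc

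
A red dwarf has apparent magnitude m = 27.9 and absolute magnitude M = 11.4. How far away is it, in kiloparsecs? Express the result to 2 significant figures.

d ≈ 20 kpc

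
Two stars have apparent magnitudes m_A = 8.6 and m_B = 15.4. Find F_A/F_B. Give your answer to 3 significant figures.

Δm = 8.6 − (15.4) = -6.8
Flux ratio = 10^(−0.4 Δm) = 10^(−0.4 × -6.8) = 10^2.720 = 524.8

F_A/F_B ≈ 525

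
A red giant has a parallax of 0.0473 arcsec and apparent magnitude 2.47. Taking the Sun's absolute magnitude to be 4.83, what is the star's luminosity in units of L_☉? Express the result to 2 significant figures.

L/L_☉ ≈ 39

d = 1/p = 1/0.0473″ = 21.14 pc
M = m − 5 log₁₀ d + 5 = 2.47 − 5·1.3251 + 5 = 0.844
M − M_☉ = 0.844 − 4.83 = -3.986
L/L_☉ = 10^(−0.4 × -3.986) = 39.29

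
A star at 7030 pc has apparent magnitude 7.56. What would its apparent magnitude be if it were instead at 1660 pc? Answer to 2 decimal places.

Flux ∝ 1/d², so Δm = 5 log₁₀(d₂/d₁) = 5 log₁₀(1660/7030) = -3.134
m₂ = m₁ + Δm = 7.56 + (-3.134) = 4.426

m ≈ 4.43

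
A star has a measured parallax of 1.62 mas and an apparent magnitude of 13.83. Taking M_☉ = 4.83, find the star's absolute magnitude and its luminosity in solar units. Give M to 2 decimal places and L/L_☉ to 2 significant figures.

M ≈ 4.88; L/L_☉ ≈ 0.96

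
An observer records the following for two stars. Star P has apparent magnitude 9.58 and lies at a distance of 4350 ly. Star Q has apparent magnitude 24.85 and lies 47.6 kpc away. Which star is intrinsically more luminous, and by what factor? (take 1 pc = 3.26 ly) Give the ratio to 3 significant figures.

Star P: d = 4350 ly / 3.26 = 1334 pc
Star P: M = m − 5 log₁₀ d + 5 = 9.58 − 5·3.1253 + 5 = -1.046
Star Q: d = 47.6 kpc = 47600 pc
Star Q: M = m − 5 log₁₀ d + 5 = 24.85 − 5·4.6776 + 5 = 6.462
ΔM = M_P − M_Q = -1.046 − (6.462) = -7.508; smaller M is more luminous → Star P.
L ratio = 10^(0.4 |ΔM|) = 10^3.003 = 1008

Star P is more luminous, by a factor of 1010.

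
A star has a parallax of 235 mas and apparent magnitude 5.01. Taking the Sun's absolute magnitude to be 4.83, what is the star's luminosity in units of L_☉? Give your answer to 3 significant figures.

L/L_☉ ≈ 0.153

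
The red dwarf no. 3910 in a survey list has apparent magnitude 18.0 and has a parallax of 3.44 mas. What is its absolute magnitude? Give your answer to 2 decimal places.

M ≈ 10.68

p = 3.44 mas = 3.44×10^-3″ → d = 1/p = 290.7 pc
5 log₁₀(d/10 pc) = 5 log₁₀(290.7) − 5 = 7.317
M = m − 5 log₁₀(d/10) = 18.0 − 7.317 = 10.683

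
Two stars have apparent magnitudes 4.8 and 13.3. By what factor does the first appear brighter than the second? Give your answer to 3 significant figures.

Δm = 4.8 − (13.3) = -8.5
Flux ratio = 10^(−0.4 Δm) = 10^(−0.4 × -8.5) = 10^3.400 = 2512

2510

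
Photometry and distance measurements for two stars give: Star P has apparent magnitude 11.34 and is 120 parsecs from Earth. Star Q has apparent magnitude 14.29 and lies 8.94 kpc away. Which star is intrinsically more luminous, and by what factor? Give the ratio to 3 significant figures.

Star Q is more luminous, by a factor of 367.

Star P: M = m − 5 log₁₀ d + 5 = 11.34 − 5·2.0792 + 5 = 5.944
Star Q: d = 8.94 kpc = 8940 pc
Star Q: M = m − 5 log₁₀ d + 5 = 14.29 − 5·3.9513 + 5 = -0.467
ΔM = M_P − M_Q = 5.944 − (-0.467) = 6.411; smaller M is more luminous → Star Q.
L ratio = 10^(0.4 |ΔM|) = 10^2.564 = 366.7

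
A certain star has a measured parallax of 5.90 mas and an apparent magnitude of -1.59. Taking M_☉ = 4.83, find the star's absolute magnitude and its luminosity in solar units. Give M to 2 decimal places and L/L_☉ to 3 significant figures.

M ≈ -7.74; L/L_☉ ≈ 106000

d = 1/p = 1000/5.90 mas = 169.5 pc
M = m − 5 log₁₀ d + 5 = -1.59 − 5·2.2291 + 5 = -7.736
M − M_☉ = -7.736 − 4.83 = -12.566
L/L_☉ = 10^(−0.4 × -12.566) = 106200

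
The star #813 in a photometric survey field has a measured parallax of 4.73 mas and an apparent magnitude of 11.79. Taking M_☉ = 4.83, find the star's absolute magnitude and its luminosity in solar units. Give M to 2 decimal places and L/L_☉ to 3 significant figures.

M ≈ 5.16; L/L_☉ ≈ 0.735

d = 1/p = 1000/4.73 mas = 211.4 pc
M = m − 5 log₁₀ d + 5 = 11.79 − 5·2.3251 + 5 = 5.164
M − M_☉ = 5.164 − 4.83 = 0.334
L/L_☉ = 10^(−0.4 × 0.334) = 0.7350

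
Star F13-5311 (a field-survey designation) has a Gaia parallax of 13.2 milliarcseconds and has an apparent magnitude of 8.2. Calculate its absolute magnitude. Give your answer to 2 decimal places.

p = 13.2 mas = 0.0132″ → d = 1/p = 75.76 pc
5 log₁₀(d/10 pc) = 5 log₁₀(75.76) − 5 = 4.397
M = m − 5 log₁₀(d/10) = 8.2 − 4.397 = 3.803

M ≈ 3.80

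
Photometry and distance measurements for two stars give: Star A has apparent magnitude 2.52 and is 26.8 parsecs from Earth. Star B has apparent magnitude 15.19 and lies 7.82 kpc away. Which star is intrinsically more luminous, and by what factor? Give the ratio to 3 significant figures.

Star A: M = m − 5 log₁₀ d + 5 = 2.52 − 5·1.4281 + 5 = 0.379
Star B: d = 7.82 kpc = 7820 pc
Star B: M = m − 5 log₁₀ d + 5 = 15.19 − 5·3.8932 + 5 = 0.724
ΔM = M_A − M_B = 0.379 − (0.724) = -0.345; smaller M is more luminous → Star A.
L ratio = 10^(0.4 |ΔM|) = 10^0.138 = 1.374

Star A is more luminous, by a factor of 1.37.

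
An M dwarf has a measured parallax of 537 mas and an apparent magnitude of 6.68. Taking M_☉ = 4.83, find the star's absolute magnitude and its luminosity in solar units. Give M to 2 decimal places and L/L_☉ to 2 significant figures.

d = 1/p = 1000/537 mas = 1.862 pc
M = m − 5 log₁₀ d + 5 = 6.68 − 5·0.2700 + 5 = 10.330
M − M_☉ = 10.330 − 4.83 = 5.500
L/L_☉ = 10^(−0.4 × 5.500) = 6.310×10^-3

M ≈ 10.33; L/L_☉ ≈ 6.3×10^-3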